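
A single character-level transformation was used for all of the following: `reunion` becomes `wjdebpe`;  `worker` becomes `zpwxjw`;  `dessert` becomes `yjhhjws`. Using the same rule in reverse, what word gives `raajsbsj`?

Each letter's alphabet position (a=0..z=25) is mapped through 11·x+17 mod 26 — an affine cipher.
Decoding raajsbsj: r(17)→19·(17−17)≡0=a; a(0)→19·(0−17)≡15=p; a(0)→19·(0−17)≡15=p; j(9)→19·(9−17)≡4=e; s(18)→19·(18−17)≡19=t; b(1)→19·(1−17)≡8=i; s(18)→19·(18−17)≡19=t; j(9)→19·(9−17)≡4=e (all mod 26).

appetite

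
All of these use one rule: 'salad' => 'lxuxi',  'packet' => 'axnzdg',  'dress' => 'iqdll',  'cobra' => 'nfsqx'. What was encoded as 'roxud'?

This is an affine cipher: with a=0,…,z=25, each position x becomes (21x+23) mod 26.
Undoing it on roxud: r(17)→5·(17−23)≡22=w; o(14)→5·(14−23)≡7=h; x(23)→5·(23−23)≡0=a; u(20)→5·(20−23)≡11=l; d(3)→5·(3−23)≡4=e (all mod 26).

whale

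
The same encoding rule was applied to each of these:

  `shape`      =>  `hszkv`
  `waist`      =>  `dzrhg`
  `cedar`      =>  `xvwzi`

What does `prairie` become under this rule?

Each pair mirrors across the alphabet (s↔h, h↔s, a↔z): positions sum to 25. Letters are reflected about the middle of the alphabet (position → 25−position): Atbash.
For prairie: p↔k, r↔i, a↔z, i↔r, r↔i, i↔r, e↔v.

kizrirv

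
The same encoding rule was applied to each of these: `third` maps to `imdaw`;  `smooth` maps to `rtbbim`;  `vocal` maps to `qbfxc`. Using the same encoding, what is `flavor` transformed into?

t(19)→i(8) and h(7)→m(12) fit y≡17x+23 (mod 26); the inverse of 17 mod 26 is 23. Each letter's alphabet position (a=0..z=25) is mapped through 17·x+23 mod 26 — an affine cipher.
On flavor: f(5)→17·5+23≡4=e; l(11)→17·11+23≡2=c; a(0)→17·0+23≡23=x; v(21)→17·21+23≡16=q; o(14)→17·14+23≡1=b; r(17)→17·17+23≡0=a (all mod 26).

ecxqba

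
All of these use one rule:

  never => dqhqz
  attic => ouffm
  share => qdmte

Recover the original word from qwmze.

snake

The output letters match the input read backwards, each shifted +12: never reversed is reven. The word is reversed, then every letter is shifted forward by 12.
Undoing it on qwmze: shift back: q−12=e, w−12=k, m−12=a, z−12=n, e−12=s → ekans; then reverse → snake.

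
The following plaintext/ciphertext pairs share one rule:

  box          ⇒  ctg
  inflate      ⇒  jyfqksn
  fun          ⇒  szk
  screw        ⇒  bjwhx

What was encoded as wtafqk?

The output letters match the input read backwards, each shifted +5: box reversed is xob. Two steps: reverse the string, then apply a Caesar shift of +5.
Decoding wtafqk: shift back: w−5=r, t−5=o, a−5=v, f−5=a, q−5=l, k−5=f → rovalf; then reverse → flavor.

flavor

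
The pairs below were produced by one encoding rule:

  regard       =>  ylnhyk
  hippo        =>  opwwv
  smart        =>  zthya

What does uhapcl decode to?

Each letter is shifted forward by 7 in the alphabet (a Caesar shift of +7).
Decoding uhapcl: u−7=n, h−7=a, a−7=t, p−7=i, c−7=v, l−7=e.

native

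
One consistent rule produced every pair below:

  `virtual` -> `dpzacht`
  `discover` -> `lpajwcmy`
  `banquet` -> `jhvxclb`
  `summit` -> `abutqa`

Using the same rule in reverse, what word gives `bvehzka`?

towards

Shifts by position in virtual: pos 0: v→d (+8), pos 1: i→p (+7), pos 2: r→z (+8), pos 3: t→a (+7) — repeating every 2. It's a Vigenère-style cipher with numeric key [8,7]: position i shifts by key[i mod 2].
Decoding bvehzka: b−8=t, v−7=o, e−8=w, h−7=a, z−8=r, k−7=d, a−8=s.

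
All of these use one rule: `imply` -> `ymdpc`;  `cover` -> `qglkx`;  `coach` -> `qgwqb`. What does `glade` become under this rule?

i(8)→y(24) and m(12)→m(12) fit y≡23x+22 (mod 26); the inverse of 23 mod 26 is 17. This is an affine cipher: with a=0,…,z=25, each position x becomes (23x+22) mod 26.
Applying it to glade: g(6)→23·6+22≡4=e; l(11)→23·11+22≡15=p; a(0)→23·0+22≡22=w; d(3)→23·3+22≡13=n; e(4)→23·4+22≡10=k (all mod 26).

epwnk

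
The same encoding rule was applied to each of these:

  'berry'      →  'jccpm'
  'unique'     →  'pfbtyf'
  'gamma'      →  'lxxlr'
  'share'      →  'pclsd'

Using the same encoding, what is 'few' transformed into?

hpq

The output letters match the input read backwards, each shifted +11: berry reversed is yrreb. The word is reversed, then every letter is shifted forward by 11.
For few: reverse → wef; then shift: w+11=h, e+11=p, f+11=q.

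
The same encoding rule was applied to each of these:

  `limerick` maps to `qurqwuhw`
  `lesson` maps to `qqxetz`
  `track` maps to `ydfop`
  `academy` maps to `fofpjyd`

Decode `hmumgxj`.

The shifts repeat in a cycle of length 2: positions 0,1,… shift by +5, +12, then the pattern repeats.
Undoing it on hmumgxj: h−5=c, m−12=a, u−5=p, m−12=a, g−5=b, x−12=l, j−5=e.

capable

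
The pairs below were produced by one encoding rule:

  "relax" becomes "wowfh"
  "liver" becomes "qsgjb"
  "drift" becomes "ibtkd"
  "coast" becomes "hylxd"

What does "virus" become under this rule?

Shifts by position in relax: pos 0: r→w (+5), pos 1: e→o (+10), pos 2: l→w (+11), pos 3: a→f (+5), pos 4: x→h (+10) — repeating every 3. It's a Vigenère-style cipher with numeric key [5,10,11]: position i shifts by key[i mod 3].
For virus: v+5=a, i+10=s, r+11=c, u+5=z, s+10=c.

asczc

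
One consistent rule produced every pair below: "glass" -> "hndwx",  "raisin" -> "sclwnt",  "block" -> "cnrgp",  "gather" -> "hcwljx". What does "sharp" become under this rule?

In glass: g→h is +1, l→n is +2, a→d is +3, s→w is +4 — the shift increases by 1 each position. Letter i (0-indexed) is shifted by i+1, so successive shifts are 1, 2, 3, ….
Applying it to sharp: s+1=t, h+2=j, a+3=d, r+4=v, p+5=u.

tjdvu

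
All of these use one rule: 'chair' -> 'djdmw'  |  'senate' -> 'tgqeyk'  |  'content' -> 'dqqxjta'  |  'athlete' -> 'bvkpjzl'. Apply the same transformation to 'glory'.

hnrvd

In chair: c→d is +1, h→j is +2, a→d is +3, i→m is +4 — the shift increases by 1 each position. The shift increases by 1 at each position, starting from +1: 1, 2, 3, ….
On glory: g+1=h, l+2=n, o+3=r, r+4=v, y+5=d.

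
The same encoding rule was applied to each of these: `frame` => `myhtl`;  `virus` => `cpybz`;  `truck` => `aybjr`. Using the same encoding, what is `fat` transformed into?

mha

Each letter is shifted forward by 7 in the alphabet (a Caesar shift of +7).
On fat: f+7=m, a+7=h, t+7=a.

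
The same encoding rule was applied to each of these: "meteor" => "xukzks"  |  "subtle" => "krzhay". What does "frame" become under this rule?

Two steps: reverse the string, then apply a Caesar shift of +6.
On frame: reverse → emarf; then shift: e+6=k, m+6=s, a+6=g, r+6=x, f+6=l.

ksgxl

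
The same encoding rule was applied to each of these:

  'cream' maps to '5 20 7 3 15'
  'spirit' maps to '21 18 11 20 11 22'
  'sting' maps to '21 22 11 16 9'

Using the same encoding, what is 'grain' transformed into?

9 20 3 11 16

c is letter #3 and maps to 5: an offset of 2. Each letter is replaced by its alphabet position (a=1..z=26) + 2.
For grain: g=7→9, r=18→20, a=1→3, i=9→11, n=14→16.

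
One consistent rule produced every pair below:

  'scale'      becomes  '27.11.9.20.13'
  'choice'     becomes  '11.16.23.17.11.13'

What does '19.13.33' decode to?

key

s is letter #19 and maps to 27: an offset of 8. Letters become their 1-based position plus 8 (so a→9, b→10, …).
Reversing it on 19.13.33: 19→(19−8)÷1=11=k, 13→(13−8)÷1=5=e, 33→(33−8)÷1=25=y.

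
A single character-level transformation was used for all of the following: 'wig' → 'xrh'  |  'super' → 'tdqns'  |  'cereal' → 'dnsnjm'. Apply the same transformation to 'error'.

nssxs

The shift depends on letter class: consonant w→x is +1, but vowel i→r is +9. Vowels shift forward by 9 and consonants shift forward by 1.
On error: e(vowel)+9=n, r(cons)+1=s, r(cons)+1=s, o(vowel)+9=x, r(cons)+1=s.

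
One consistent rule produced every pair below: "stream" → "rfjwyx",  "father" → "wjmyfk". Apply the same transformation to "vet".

yja

The output letters match the input read backwards, each shifted +5: stream reversed is maerts. The word is reversed, then every letter is shifted forward by 5.
On vet: reverse → tev; then shift: t+5=y, e+5=j, v+5=a.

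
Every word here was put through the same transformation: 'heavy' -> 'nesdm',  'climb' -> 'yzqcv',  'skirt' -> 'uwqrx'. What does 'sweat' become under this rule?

ugesx

h(7)→n(13) and e(4)→e(4) fit y≡3x+18 (mod 26); the inverse of 3 mod 26 is 9. This is an affine cipher: with a=0,…,z=25, each position x becomes (3x+18) mod 26.
On sweat: s(18)→3·18+18≡20=u; w(22)→3·22+18≡6=g; e(4)→3·4+18≡4=e; a(0)→3·0+18≡18=s; t(19)→3·19+18≡23=x (all mod 26).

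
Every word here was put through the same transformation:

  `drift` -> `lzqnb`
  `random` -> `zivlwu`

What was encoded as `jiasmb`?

basket

Compare letters: d→l is +8, r→z is +8, i→q is +8 — a constant shift. It's a constant shift of +8 (ROT8).
Undoing it on jiasmb: j−8=b, i−8=a, a−8=s, s−8=k, m−8=e, b−8=t.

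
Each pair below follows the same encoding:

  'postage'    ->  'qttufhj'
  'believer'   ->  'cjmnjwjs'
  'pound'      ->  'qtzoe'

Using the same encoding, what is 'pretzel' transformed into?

qsjuajm

The shift depends on letter class: consonant p→q is +1, but vowel o→t is +5. Vowels shift forward by 5 and consonants shift forward by 1.
For pretzel: p(cons)+1=q, r(cons)+1=s, e(vowel)+5=j, t(cons)+1=u, z(cons)+1=a, e(vowel)+5=j, l(cons)+1=m.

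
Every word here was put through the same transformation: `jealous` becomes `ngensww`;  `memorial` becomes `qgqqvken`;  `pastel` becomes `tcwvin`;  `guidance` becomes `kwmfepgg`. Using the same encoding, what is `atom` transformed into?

evso

Shifts by position in jealous: pos 0: j→n (+4), pos 1: e→g (+2), pos 2: a→e (+4), pos 3: l→n (+2) — repeating every 2. It's a Vigenère-style cipher with numeric key [4,2]: position i shifts by key[i mod 2].
For atom: a+4=e, t+2=v, o+4=s, m+2=o.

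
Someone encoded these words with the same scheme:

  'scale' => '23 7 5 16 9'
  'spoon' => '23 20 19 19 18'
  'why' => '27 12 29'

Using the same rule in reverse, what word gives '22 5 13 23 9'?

The number is (letter's place in the alphabet, a=1) + 4.
Reversing it on 22 5 13 23 9: 22→(22−4)÷1=18=r, 5→(5−4)÷1=1=a, 13→(13−4)÷1=9=i, 23→(23−4)÷1=19=s, 9→(9−4)÷1=5=e.

raise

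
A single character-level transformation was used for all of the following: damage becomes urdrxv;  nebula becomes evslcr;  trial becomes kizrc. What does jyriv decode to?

share

Each letter is shifted forward by 17 in the alphabet (a Caesar shift of +17).
Undoing it on jyriv: j−17=s, y−17=h, r−17=a, i−17=r, v−17=e.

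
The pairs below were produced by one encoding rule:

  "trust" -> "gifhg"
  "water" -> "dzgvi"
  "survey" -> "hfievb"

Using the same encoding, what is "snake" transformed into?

hmzpv

Each pair mirrors across the alphabet (t↔g, r↔i, u↔f): positions sum to 25. This is the alphabet-reversal cipher (Atbash): a becomes z, b becomes y, etc.
Applying it to snake: s↔h, n↔m, a↔z, k↔p, e↔v.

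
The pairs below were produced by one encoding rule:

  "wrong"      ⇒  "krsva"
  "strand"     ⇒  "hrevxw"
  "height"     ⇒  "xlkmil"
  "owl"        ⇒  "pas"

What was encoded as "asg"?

The output letters match the input read backwards, each shifted +4: wrong reversed is gnorw. Two steps: reverse the string, then apply a Caesar shift of +4.
Reversing it on asg: shift back: a−4=w, s−4=o, g−4=c → woc; then reverse → cow.

cow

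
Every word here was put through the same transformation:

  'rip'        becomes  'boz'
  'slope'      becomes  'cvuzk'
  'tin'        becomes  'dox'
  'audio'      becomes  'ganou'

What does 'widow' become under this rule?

gonug

The shift depends on letter class: consonant r→b is +10, but vowel i→o is +6. The rule splits by letter class: vowels +6, consonants +10.
Applying it to widow: w(cons)+10=g, i(vowel)+6=o, d(cons)+10=n, o(vowel)+6=u, w(cons)+10=g.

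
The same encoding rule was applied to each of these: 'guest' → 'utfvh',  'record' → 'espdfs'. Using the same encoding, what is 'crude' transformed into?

fevsd

The output letters match the input read backwards, each shifted +1: guest reversed is tseug. The word is reversed, then every letter is shifted forward by 1.
Applying it to crude: reverse → edurc; then shift: e+1=f, d+1=e, u+1=v, r+1=s, c+1=d.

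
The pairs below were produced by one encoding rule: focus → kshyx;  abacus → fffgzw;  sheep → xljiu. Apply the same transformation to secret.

It's a Vigenère-style cipher with numeric key [5,4]: position i shifts by key[i mod 2].
Applying it to secret: s+5=x, e+4=i, c+5=h, r+4=v, e+5=j, t+4=x.

xihvjx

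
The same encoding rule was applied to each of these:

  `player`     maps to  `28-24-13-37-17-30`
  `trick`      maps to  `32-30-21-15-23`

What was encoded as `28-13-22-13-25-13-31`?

Letters become their 1-based position plus 12 (so a→13, b→14, …).
Undoing it on 28-13-22-13-25-13-31: 28→(28−12)÷1=16=p, 13→(13−12)÷1=1=a, 22→(22−12)÷1=10=j, 13→(13−12)÷1=1=a, 25→(25−12)÷1=13=m, 13→(13−12)÷1=1=a, 31→(31−12)÷1=19=s.

pajamas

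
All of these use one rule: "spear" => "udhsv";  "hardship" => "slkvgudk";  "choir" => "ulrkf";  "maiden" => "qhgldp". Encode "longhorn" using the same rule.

qurkjqro

Read the word backwards and shift each letter +3.
For longhorn: reverse → nrohgnol; then shift: n+3=q, r+3=u, o+3=r, h+3=k, g+3=j, n+3=q, o+3=r, l+3=o.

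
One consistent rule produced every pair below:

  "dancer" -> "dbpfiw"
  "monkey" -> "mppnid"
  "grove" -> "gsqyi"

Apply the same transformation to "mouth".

mpwwl

Each letter shifts forward by its position index (0, 1, 2, …) — the shift grows by one for each successive letter.
Applying it to mouth: m+0=m, o+1=p, u+2=w, t+3=w, h+4=l.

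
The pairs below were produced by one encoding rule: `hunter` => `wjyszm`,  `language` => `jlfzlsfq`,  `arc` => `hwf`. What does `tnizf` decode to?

The output letters match the input read backwards, each shifted +5: hunter reversed is retnuh. Read the word backwards and shift each letter +5.
Reversing it on tnizf: shift back: t−5=o, n−5=i, i−5=d, z−5=u, f−5=a → oidua; then reverse → audio.

audio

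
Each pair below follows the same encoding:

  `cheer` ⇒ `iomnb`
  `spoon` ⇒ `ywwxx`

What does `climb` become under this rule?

isqvl

In cheer: c→i is +6, h→o is +7, e→m is +8, e→n is +9 — the shift increases by 1 each position. Each letter shifts forward by (position + 6), i.e. 6, 7, 8, … — the shift grows by one for each successive letter.
Applying it to climb: c+6=i, l+7=s, i+8=q, m+9=v, b+10=l.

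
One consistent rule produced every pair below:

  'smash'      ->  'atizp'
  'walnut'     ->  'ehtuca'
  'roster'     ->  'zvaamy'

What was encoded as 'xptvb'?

Shifts by position in smash: pos 0: s→a (+8), pos 1: m→t (+7), pos 2: a→i (+8), pos 3: s→z (+7) — repeating every 2. A repeating key of period 2 is used — shifts +8, +7 over and over.
Decoding xptvb: x−8=p, p−7=i, t−8=l, v−7=o, b−8=t.

pilot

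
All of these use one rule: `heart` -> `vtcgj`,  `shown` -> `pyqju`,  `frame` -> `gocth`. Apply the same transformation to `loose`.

guqqn

The output letters match the input read backwards, each shifted +2: heart reversed is traeh. Read the word backwards and shift each letter +2.
For loose: reverse → esool; then shift: e+2=g, s+2=u, o+2=q, o+2=q, l+2=n.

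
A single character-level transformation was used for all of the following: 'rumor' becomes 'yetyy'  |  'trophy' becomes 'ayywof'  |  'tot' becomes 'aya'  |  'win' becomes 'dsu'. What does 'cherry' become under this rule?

jooyyf

The shift depends on letter class: consonant r→y is +7, but vowel u→e is +10. The rule splits by letter class: vowels +10, consonants +7.
On cherry: c(cons)+7=j, h(cons)+7=o, e(vowel)+10=o, r(cons)+7=y, r(cons)+7=y, y(cons)+7=f.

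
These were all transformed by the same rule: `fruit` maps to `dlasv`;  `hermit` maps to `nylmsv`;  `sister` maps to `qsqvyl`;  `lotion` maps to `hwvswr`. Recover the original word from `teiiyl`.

f(5)→d(3) and r(17)→l(11) fit y≡5x+4 (mod 26); the inverse of 5 mod 26 is 21. Treating letters as 0–25, the rule is x ↦ 5x + 4 (mod 26).
Decoding teiiyl: t(19)→21·(19−4)≡3=d; e(4)→21·(4−4)≡0=a; i(8)→21·(8−4)≡6=g; i(8)→21·(8−4)≡6=g; y(24)→21·(24−4)≡4=e; l(11)→21·(11−4)≡17=r (all mod 26).

dagger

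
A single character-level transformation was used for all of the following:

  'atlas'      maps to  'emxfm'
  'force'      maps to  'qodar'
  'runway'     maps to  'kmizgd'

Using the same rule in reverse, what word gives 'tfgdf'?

The output letters match the input read backwards, each shifted +12: atlas reversed is salta. The word is reversed, then every letter is shifted forward by 12.
Decoding tfgdf: shift back: t−12=h, f−12=t, g−12=u, d−12=r, f−12=t → hturt; then reverse → truth.

truth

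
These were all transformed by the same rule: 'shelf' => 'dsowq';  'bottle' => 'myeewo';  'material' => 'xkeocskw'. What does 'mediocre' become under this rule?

Vowels shift forward by 10 and consonants shift forward by 11.
On mediocre: m(cons)+11=x, e(vowel)+10=o, d(cons)+11=o, i(vowel)+10=s, o(vowel)+10=y, c(cons)+11=n, r(cons)+11=c, e(vowel)+10=o.

xoosynco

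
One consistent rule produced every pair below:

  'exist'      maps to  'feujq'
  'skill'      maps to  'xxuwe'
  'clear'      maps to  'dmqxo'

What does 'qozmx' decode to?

lance

The output letters match the input read backwards, each shifted +12: exist reversed is tsixe. The word is reversed, then every letter is shifted forward by 12.
Undoing it on qozmx: shift back: q−12=e, o−12=c, z−12=n, m−12=a, x−12=l → ecnal; then reverse → lance.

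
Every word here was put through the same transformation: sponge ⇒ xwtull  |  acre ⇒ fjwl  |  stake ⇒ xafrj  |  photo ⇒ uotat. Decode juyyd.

entry

The shifts repeat in a cycle of length 2: positions 0,1,… shift by +5, +7, then the pattern repeats.
Decoding juyyd: j−5=e, u−7=n, y−5=t, y−7=r, d−5=y.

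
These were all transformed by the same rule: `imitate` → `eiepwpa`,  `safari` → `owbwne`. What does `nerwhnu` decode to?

Compare letters: i→e is +22, m→i is +22, i→e is +22 — a constant shift. Each letter is shifted forward by 22 in the alphabet (a Caesar shift of +22).
Reversing it on nerwhnu: n−22=r, e−22=i, r−22=v, w−22=a, h−22=l, n−22=r, u−22=y.

rivalry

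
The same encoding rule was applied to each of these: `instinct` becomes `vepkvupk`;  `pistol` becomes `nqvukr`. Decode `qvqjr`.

The word is reversed, then every letter is shifted forward by 2.
Undoing it on qvqjr: shift back: q−2=o, v−2=t, q−2=o, j−2=h, r−2=p → otohp; then reverse → photo.

photo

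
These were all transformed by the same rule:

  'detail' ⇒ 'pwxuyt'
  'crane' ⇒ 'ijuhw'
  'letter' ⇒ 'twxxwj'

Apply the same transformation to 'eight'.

wykrx

d(3)→p(15) and e(4)→w(22) fit y≡7x+20 (mod 26); the inverse of 7 mod 26 is 15. Treating letters as 0–25, the rule is x ↦ 7x + 20 (mod 26).
For eight: e(4)→7·4+20≡22=w; i(8)→7·8+20≡24=y; g(6)→7·6+20≡10=k; h(7)→7·7+20≡17=r; t(19)→7·19+20≡23=x (all mod 26).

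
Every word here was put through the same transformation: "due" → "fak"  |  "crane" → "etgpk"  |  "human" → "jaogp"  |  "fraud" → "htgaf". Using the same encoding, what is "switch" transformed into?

uyovej

The shift depends on letter class: consonant d→f is +2, but vowel u→a is +6. The rule splits by letter class: vowels +6, consonants +2.
For switch: s(cons)+2=u, w(cons)+2=y, i(vowel)+6=o, t(cons)+2=v, c(cons)+2=e, h(cons)+2=j.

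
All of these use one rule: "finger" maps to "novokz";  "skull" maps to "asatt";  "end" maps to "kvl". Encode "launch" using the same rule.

tgavkp

The shift depends on letter class: consonant f→n is +8, but vowel i→o is +6. The rule splits by letter class: vowels +6, consonants +8.
On launch: l(cons)+8=t, a(vowel)+6=g, u(vowel)+6=a, n(cons)+8=v, c(cons)+8=k, h(cons)+8=p.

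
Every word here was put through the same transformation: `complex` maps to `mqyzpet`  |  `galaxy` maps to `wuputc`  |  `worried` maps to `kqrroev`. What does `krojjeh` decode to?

Treating letters as 0–25, the rule is x ↦ 9x + 20 (mod 26).
Decoding krojjeh: k(10)→3·(10−20)≡22=w; r(17)→3·(17−20)≡17=r; o(14)→3·(14−20)≡8=i; j(9)→3·(9−20)≡19=t; j(9)→3·(9−20)≡19=t; e(4)→3·(4−20)≡4=e; h(7)→3·(7−20)≡13=n (all mod 26).

written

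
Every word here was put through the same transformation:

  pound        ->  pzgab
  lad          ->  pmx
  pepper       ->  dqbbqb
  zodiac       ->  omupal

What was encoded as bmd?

rap

The output letters match the input read backwards, each shifted +12: pound reversed is dnuop. The word is reversed, then every letter is shifted forward by 12.
Reversing it on bmd: shift back: b−12=p, m−12=a, d−12=r → par; then reverse → rap.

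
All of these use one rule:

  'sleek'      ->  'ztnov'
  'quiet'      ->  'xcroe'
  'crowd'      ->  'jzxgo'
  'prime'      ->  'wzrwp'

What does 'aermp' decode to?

twice

In sleek: s→z is +7, l→t is +8, e→n is +9, e→o is +10 — the shift increases by 1 each position. The shift increases by 1 at each position, starting from +7: 7, 8, 9, ….
Reversing it on aermp: a−7=t, e−8=w, r−9=i, m−10=c, p−11=e.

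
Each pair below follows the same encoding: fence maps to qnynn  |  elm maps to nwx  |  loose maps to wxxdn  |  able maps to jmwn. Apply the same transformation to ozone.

Two shifts are in play — +9 for a/e/i/o/u, +11 for every other letter.
Applying it to ozone: o(vowel)+9=x, z(cons)+11=k, o(vowel)+9=x, n(cons)+11=y, e(vowel)+9=n.

xkxyn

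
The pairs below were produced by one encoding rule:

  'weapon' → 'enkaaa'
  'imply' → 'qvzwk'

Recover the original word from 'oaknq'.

grace

In weapon: w→e is +8, e→n is +9, a→k is +10, p→a is +11 — the shift increases by 1 each position. Letter i (0-indexed) is shifted by i+8, so successive shifts are 8, 9, 10, ….
Undoing it on oaknq: o−8=g, a−9=r, k−10=a, n−11=c, q−12=e.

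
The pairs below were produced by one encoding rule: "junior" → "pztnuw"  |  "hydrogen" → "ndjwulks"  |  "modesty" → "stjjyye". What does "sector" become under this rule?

Shifts by position in junior: pos 0: j→p (+6), pos 1: u→z (+5), pos 2: n→t (+6), pos 3: i→n (+5) — repeating every 2. A repeating key of period 2 is used — shifts +6, +5 over and over.
Applying it to sector: s+6=y, e+5=j, c+6=i, t+5=y, o+6=u, r+5=w.

yjiyuw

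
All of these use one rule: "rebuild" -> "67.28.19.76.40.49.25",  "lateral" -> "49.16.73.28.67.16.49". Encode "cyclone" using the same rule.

r(#18)→67 and e(#5)→28: differences scale by 3, so n = 3·pos + 13. The formula is n = 3×(alphabet index, a=1) + 13.
For cyclone: c=3→22, y=25→88, c=3→22, l=12→49, o=15→58, n=14→55, e=5→28.

22.88.22.49.58.55.28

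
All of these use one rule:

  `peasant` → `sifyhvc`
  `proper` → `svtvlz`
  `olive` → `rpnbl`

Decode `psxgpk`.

mosaic

In peasant: p→s is +3, e→i is +4, a→f is +5, s→y is +6 — the shift increases by 1 each position. Letter i (0-indexed) is shifted by i+3, so successive shifts are 3, 4, 5, ….
Reversing it on psxgpk: p−3=m, s−4=o, x−5=s, g−6=a, p−7=i, k−8=c.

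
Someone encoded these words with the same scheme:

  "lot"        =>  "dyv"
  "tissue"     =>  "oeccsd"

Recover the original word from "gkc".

Two steps: reverse the string, then apply a Caesar shift of +10.
Reversing it on gkc: shift back: g−10=w, k−10=a, c−10=s → was; then reverse → saw.

saw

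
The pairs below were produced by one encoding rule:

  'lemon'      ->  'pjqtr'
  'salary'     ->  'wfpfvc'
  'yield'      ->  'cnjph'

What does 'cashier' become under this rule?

gfwlnjv

Two shifts are in play — +5 for a/e/i/o/u, +4 for every other letter.
For cashier: c(cons)+4=g, a(vowel)+5=f, s(cons)+4=w, h(cons)+4=l, i(vowel)+5=n, e(vowel)+5=j, r(cons)+4=v.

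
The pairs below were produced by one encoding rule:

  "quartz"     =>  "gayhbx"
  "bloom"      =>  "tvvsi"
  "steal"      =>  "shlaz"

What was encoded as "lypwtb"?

The output letters match the input read backwards, each shifted +7: quartz reversed is ztrauq. Two steps: reverse the string, then apply a Caesar shift of +7.
Reversing it on lypwtb: shift back: l−7=e, y−7=r, p−7=i, w−7=p, t−7=m, b−7=u → eripmu; then reverse → umpire.

umpire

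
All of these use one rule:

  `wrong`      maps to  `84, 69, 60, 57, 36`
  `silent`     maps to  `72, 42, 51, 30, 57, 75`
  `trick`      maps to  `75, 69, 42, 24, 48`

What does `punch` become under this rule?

w(#23)→84 and r(#18)→69: differences scale by 3, so n = 3·pos + 15. The formula is n = 3×(alphabet index, a=1) + 15.
On punch: p=16→63, u=21→78, n=14→57, c=3→24, h=8→39.

63, 78, 57, 24, 39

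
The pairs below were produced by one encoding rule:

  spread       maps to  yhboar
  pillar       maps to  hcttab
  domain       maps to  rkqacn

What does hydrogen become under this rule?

fgrbkion

Each letter's alphabet position (a=0..z=25) is mapped through 23·x+0 mod 26 — an affine cipher.
For hydrogen: h(7)→23·7+0≡5=f; y(24)→23·24+0≡6=g; d(3)→23·3+0≡17=r; r(17)→23·17+0≡1=b; o(14)→23·14+0≡10=k; g(6)→23·6+0≡8=i; e(4)→23·4+0≡14=o; n(13)→23·13+0≡13=n (all mod 26).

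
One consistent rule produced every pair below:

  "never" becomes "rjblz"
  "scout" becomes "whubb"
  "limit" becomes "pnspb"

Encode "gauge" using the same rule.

In never: n→r is +4, e→j is +5, v→b is +6, e→l is +7 — the shift increases by 1 each position. The shift increases by 1 at each position, starting from +4: 4, 5, 6, ….
For gauge: g+4=k, a+5=f, u+6=a, g+7=n, e+8=m.

kfanm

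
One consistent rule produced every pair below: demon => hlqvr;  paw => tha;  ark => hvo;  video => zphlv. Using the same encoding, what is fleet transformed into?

The rule splits by letter class: vowels +7, consonants +4.
Applying it to fleet: f(cons)+4=j, l(cons)+4=p, e(vowel)+7=l, e(vowel)+7=l, t(cons)+4=x.

jpllx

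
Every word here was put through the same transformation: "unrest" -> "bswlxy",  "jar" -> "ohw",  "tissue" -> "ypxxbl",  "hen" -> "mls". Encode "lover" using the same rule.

qvalw

The shift depends on letter class: consonant n→s is +5, but vowel u→b is +7. Two shifts are in play — +7 for a/e/i/o/u, +5 for every other letter.
On lover: l(cons)+5=q, o(vowel)+7=v, v(cons)+5=a, e(vowel)+7=l, r(cons)+5=w.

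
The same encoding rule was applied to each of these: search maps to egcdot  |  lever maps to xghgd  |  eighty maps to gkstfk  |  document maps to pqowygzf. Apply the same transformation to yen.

The shift depends on letter class: consonant s→e is +12, but vowel e→g is +2. The rule splits by letter class: vowels +2, consonants +12.
On yen: y(cons)+12=k, e(vowel)+2=g, n(cons)+12=z.

kgz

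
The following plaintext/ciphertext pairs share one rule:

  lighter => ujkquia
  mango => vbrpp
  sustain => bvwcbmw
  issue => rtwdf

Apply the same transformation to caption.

Shifts by position in lighter: pos 0: l→u (+9), pos 1: i→j (+1), pos 2: g→k (+4), pos 3: h→q (+9), pos 4: t→u (+1), pos 5: e→i (+4) — repeating every 3. The shifts repeat in a cycle of length 3: positions 0,1,… shift by +9, +1, +4, then the pattern repeats.
On caption: c+9=l, a+1=b, p+4=t, t+9=c, i+1=j, o+4=s, n+9=w.

lbtcjsw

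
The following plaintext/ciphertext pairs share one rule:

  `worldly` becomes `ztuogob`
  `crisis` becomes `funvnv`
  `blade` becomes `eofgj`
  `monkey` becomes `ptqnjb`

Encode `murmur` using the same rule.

The shift depends on letter class: consonant w→z is +3, but vowel o→t is +5. Two shifts are in play — +5 for a/e/i/o/u, +3 for every other letter.
Applying it to murmur: m(cons)+3=p, u(vowel)+5=z, r(cons)+3=u, m(cons)+3=p, u(vowel)+5=z, r(cons)+3=u.

pzupzu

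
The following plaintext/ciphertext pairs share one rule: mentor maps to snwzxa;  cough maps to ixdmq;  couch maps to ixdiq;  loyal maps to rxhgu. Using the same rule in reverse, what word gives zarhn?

tribe

Shifts by position in mentor: pos 0: m→s (+6), pos 1: e→n (+9), pos 2: n→w (+9), pos 3: t→z (+6), pos 4: o→x (+9), pos 5: r→a (+9) — repeating every 3. The shifts repeat in a cycle of length 3: positions 0,1,… shift by +6, +9, +9, then the pattern repeats.
Undoing it on zarhn: z−6=t, a−9=r, r−9=i, h−6=b, n−9=e.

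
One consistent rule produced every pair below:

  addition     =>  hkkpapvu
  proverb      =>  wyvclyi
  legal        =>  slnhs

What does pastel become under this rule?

whzals

Compare letters: a→h is +7, d→k is +7, d→k is +7 — a constant shift. Each letter is shifted forward by 7 in the alphabet (a Caesar shift of +7).
On pastel: p+7=w, a+7=h, s+7=z, t+7=a, e+7=l, l+7=s.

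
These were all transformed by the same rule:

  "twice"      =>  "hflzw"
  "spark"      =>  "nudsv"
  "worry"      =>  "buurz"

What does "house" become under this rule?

The output letters match the input read backwards, each shifted +3: twice reversed is eciwt. The word is reversed, then every letter is shifted forward by 3.
For house: reverse → esuoh; then shift: e+3=h, s+3=v, u+3=x, o+3=r, h+3=k.

hvxrk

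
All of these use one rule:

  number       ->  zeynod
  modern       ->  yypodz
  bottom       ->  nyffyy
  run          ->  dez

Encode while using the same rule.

itsxo

The shift depends on letter class: consonant n→z is +12, but vowel u→e is +10. Vowels shift forward by 10 and consonants shift forward by 12.
For while: w(cons)+12=i, h(cons)+12=t, i(vowel)+10=s, l(cons)+12=x, e(vowel)+10=o.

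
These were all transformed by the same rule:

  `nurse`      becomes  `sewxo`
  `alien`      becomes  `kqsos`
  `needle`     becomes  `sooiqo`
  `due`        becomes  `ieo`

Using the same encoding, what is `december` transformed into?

iohorgow

Two shifts are in play — +10 for a/e/i/o/u, +5 for every other letter.
On december: d(cons)+5=i, e(vowel)+10=o, c(cons)+5=h, e(vowel)+10=o, m(cons)+5=r, b(cons)+5=g, e(vowel)+10=o, r(cons)+5=w.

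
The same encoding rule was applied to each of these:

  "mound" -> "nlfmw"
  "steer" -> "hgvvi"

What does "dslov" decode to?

Each pair mirrors across the alphabet (m↔n, o↔l, u↔f): positions sum to 25. Letters are reflected about the middle of the alphabet (position → 25−position): Atbash.
Undoing it on dslov: d↔w, s↔h, l↔o, o↔l, v↔e.

whole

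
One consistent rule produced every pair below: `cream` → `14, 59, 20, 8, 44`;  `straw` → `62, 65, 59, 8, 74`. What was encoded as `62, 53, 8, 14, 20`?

c(#3)→14 and r(#18)→59: differences scale by 3, so n = 3·pos + 5. Each letter becomes 3×(its alphabet position, a=1..z=26) + 5.
Reversing it on 62, 53, 8, 14, 20: 62→(62−5)÷3=19=s, 53→(53−5)÷3=16=p, 8→(8−5)÷3=1=a, 14→(14−5)÷3=3=c, 20→(20−5)÷3=5=e.

space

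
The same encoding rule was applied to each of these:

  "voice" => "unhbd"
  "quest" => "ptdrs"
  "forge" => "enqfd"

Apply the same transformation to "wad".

vzc

This is a Caesar cipher with shift 25.
For wad: w+25=v, a+25=z, d+25=c.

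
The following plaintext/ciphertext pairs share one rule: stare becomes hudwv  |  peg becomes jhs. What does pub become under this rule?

The output letters match the input read backwards, each shifted +3: stare reversed is erats. The word is reversed, then every letter is shifted forward by 3.
For pub: reverse → bup; then shift: b+3=e, u+3=x, p+3=s.

exs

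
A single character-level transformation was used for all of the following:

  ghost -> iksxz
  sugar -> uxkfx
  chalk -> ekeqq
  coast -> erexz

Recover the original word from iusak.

grove

In ghost: g→i is +2, h→k is +3, o→s is +4, s→x is +5 — the shift increases by 1 each position. Each letter shifts forward by (position + 2), i.e. 2, 3, 4, … — the shift grows by one for each successive letter.
Reversing it on iusak: i−2=g, u−3=r, s−4=o, a−5=v, k−6=e.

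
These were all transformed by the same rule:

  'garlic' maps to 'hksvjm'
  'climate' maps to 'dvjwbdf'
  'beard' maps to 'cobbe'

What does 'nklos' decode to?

maker

Shifts by position in garlic: pos 0: g→h (+1), pos 1: a→k (+10), pos 2: r→s (+1), pos 3: l→v (+10) — repeating every 2. A repeating key of period 2 is used — shifts +1, +10 over and over.
Undoing it on nklos: n−1=m, k−10=a, l−1=k, o−10=e, s−1=r.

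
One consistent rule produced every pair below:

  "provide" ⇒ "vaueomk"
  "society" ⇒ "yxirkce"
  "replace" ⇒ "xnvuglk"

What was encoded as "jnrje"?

Shifts by position in provide: pos 0: p→v (+6), pos 1: r→a (+9), pos 2: o→u (+6), pos 3: v→e (+9) — repeating every 2. A repeating key of period 2 is used — shifts +6, +9 over and over.
Decoding jnrje: j−6=d, n−9=e, r−6=l, j−9=a, e−6=y.

delay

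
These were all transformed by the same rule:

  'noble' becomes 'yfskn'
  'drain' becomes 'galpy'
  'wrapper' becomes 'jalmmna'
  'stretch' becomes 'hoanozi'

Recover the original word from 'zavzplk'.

crucial

n(13)→y(24) and o(14)→f(5) fit y≡7x+11 (mod 26); the inverse of 7 mod 26 is 15. This is an affine cipher: with a=0,…,z=25, each position x becomes (7x+11) mod 26.
Reversing it on zavzplk: z(25)→15·(25−11)≡2=c; a(0)→15·(0−11)≡17=r; v(21)→15·(21−11)≡20=u; z(25)→15·(25−11)≡2=c; p(15)→15·(15−11)≡8=i; l(11)→15·(11−11)≡0=a; k(10)→15·(10−11)≡11=l (all mod 26).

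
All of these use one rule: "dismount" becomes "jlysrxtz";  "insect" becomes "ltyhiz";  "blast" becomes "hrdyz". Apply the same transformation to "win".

The rule splits by letter class: vowels +3, consonants +6.
On win: w(cons)+6=c, i(vowel)+3=l, n(cons)+6=t.

clt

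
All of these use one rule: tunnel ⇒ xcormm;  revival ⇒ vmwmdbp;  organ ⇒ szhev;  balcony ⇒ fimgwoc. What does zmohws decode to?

vendor

Shifts by position in tunnel: pos 0: t→x (+4), pos 1: u→c (+8), pos 2: n→o (+1), pos 3: n→r (+4), pos 4: e→m (+8), pos 5: l→m (+1) — repeating every 3. It's a Vigenère-style cipher with numeric key [4,8,1]: position i shifts by key[i mod 3].
Undoing it on zmohws: z−4=v, m−8=e, o−1=n, h−4=d, w−8=o, s−1=r.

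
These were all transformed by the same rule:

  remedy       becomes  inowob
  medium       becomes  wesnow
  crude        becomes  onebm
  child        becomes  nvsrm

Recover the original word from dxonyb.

The output letters match the input read backwards, each shifted +10: remedy reversed is ydemer. The word is reversed, then every letter is shifted forward by 10.
Reversing it on dxonyb: shift back: d−10=t, x−10=n, o−10=e, n−10=d, y−10=o, b−10=r → tnedor; then reverse → rodent.

rodent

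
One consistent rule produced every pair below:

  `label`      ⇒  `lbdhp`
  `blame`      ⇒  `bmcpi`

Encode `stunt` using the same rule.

In label: l→l is +0, a→b is +1, b→d is +2, e→h is +3 — the shift increases by 1 each position. Letter i (0-indexed) is shifted by i+0, so successive shifts are 0, 1, 2, ….
For stunt: s+0=s, t+1=u, u+2=w, n+3=q, t+4=x.

suwqx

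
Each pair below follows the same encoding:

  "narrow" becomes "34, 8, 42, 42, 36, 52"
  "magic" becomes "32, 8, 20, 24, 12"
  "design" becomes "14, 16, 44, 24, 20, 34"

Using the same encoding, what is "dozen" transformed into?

14, 36, 58, 16, 34

n(#14)→34 and a(#1)→8: differences scale by 2, so n = 2·pos + 6. With a=1..z=26, the number is 2·pos + 6.
On dozen: d=4→14, o=15→36, z=26→58, e=5→16, n=14→34.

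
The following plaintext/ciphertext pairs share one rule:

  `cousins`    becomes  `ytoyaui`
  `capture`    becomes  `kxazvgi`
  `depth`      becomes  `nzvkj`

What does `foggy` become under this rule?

emmul

Read the word backwards and shift each letter +6.
On foggy: reverse → yggof; then shift: y+6=e, g+6=m, g+6=m, o+6=u, f+6=l.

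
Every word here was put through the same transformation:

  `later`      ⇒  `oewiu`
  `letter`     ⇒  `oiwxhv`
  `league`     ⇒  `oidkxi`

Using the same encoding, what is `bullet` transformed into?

It's a Vigenère-style cipher with numeric key [3,4]: position i shifts by key[i mod 2].
For bullet: b+3=e, u+4=y, l+3=o, l+4=p, e+3=h, t+4=x.

eyophx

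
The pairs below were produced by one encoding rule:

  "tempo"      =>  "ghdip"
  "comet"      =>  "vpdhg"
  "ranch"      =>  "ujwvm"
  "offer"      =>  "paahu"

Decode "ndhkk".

smell

Each letter's alphabet position (a=0..z=25) is mapped through 19·x+9 mod 26 — an affine cipher.
Reversing it on ndhkk: n(13)→11·(13−9)≡18=s; d(3)→11·(3−9)≡12=m; h(7)→11·(7−9)≡4=e; k(10)→11·(10−9)≡11=l; k(10)→11·(10−9)≡11=l (all mod 26).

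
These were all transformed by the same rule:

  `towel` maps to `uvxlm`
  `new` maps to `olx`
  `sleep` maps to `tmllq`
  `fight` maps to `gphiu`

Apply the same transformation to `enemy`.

lolnz

The shift depends on letter class: consonant t→u is +1, but vowel o→v is +7. Vowels shift forward by 7 and consonants shift forward by 1.
On enemy: e(vowel)+7=l, n(cons)+1=o, e(vowel)+7=l, m(cons)+1=n, y(cons)+1=z.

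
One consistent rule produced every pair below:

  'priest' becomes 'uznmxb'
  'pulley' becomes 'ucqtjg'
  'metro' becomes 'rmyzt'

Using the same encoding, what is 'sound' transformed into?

It's a Vigenère-style cipher with numeric key [5,8]: position i shifts by key[i mod 2].
On sound: s+5=x, o+8=w, u+5=z, n+8=v, d+5=i.

xwzvi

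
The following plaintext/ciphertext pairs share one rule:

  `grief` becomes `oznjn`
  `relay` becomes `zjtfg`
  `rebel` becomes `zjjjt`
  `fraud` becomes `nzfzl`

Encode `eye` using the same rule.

jgj

The shift depends on letter class: consonant g→o is +8, but vowel i→n is +5. The rule splits by letter class: vowels +5, consonants +8.
For eye: e(vowel)+5=j, y(cons)+8=g, e(vowel)+5=j.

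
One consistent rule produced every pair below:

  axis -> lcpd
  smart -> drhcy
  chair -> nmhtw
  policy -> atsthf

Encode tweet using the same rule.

The shifts repeat in a cycle of length 3: positions 0,1,… shift by +11, +5, +7, then the pattern repeats.
For tweet: t+11=e, w+5=b, e+7=l, e+11=p, t+5=y.

eblpy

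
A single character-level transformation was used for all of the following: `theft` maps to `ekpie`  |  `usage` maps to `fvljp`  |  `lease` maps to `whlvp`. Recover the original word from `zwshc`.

other

A repeating key of period 2 is used — shifts +11, +3 over and over.
Decoding zwshc: z−11=o, w−3=t, s−11=h, h−3=e, c−11=r.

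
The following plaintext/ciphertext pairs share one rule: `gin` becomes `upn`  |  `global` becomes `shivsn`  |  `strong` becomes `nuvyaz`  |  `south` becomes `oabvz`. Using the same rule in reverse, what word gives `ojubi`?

bunch

The output letters match the input read backwards, each shifted +7: gin reversed is nig. The word is reversed, then every letter is shifted forward by 7.
Undoing it on ojubi: shift back: o−7=h, j−7=c, u−7=n, b−7=u, i−7=b → hcnub; then reverse → bunch.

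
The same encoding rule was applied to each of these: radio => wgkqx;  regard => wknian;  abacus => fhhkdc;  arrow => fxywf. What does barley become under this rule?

ggytni

Letter i (0-indexed) is shifted by i+5, so successive shifts are 5, 6, 7, ….
On barley: b+5=g, a+6=g, r+7=y, l+8=t, e+9=n, y+10=i.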